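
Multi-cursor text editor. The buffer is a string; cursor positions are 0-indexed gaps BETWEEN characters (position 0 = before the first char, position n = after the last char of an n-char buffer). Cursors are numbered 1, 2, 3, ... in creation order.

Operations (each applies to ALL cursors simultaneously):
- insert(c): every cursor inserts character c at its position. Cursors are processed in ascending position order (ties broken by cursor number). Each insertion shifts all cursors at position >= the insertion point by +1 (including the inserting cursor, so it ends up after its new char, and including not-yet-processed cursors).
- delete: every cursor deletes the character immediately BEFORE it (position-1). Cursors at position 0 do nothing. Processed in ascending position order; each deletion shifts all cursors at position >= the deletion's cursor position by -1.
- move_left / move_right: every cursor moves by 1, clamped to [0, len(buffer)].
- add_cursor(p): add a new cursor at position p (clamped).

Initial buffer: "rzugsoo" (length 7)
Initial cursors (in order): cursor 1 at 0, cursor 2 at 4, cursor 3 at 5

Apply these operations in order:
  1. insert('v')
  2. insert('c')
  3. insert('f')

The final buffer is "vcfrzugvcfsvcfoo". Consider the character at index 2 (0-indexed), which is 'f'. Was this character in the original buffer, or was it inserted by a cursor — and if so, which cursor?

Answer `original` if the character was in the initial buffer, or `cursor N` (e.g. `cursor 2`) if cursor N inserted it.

Answer: cursor 1

Derivation:
After op 1 (insert('v')): buffer="vrzugvsvoo" (len 10), cursors c1@1 c2@6 c3@8, authorship 1....2.3..
After op 2 (insert('c')): buffer="vcrzugvcsvcoo" (len 13), cursors c1@2 c2@8 c3@11, authorship 11....22.33..
After op 3 (insert('f')): buffer="vcfrzugvcfsvcfoo" (len 16), cursors c1@3 c2@10 c3@14, authorship 111....222.333..
Authorship (.=original, N=cursor N): 1 1 1 . . . . 2 2 2 . 3 3 3 . .
Index 2: author = 1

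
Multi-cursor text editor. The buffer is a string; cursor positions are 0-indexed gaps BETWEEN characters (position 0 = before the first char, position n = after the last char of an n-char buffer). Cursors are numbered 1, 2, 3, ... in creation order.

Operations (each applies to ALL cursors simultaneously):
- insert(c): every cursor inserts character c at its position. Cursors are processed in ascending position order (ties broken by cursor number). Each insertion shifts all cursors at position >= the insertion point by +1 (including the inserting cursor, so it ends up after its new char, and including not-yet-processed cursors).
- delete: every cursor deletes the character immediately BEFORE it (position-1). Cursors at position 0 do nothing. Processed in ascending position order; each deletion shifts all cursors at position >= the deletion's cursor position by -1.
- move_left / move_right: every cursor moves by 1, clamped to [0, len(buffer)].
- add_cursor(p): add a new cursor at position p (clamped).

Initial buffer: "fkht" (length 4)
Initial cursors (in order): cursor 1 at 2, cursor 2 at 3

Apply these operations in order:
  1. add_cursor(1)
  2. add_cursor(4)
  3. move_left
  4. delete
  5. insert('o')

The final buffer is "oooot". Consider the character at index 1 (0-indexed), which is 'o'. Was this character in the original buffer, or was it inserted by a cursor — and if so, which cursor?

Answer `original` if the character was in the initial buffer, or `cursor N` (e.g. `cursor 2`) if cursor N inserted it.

Answer: cursor 2

Derivation:
After op 1 (add_cursor(1)): buffer="fkht" (len 4), cursors c3@1 c1@2 c2@3, authorship ....
After op 2 (add_cursor(4)): buffer="fkht" (len 4), cursors c3@1 c1@2 c2@3 c4@4, authorship ....
After op 3 (move_left): buffer="fkht" (len 4), cursors c3@0 c1@1 c2@2 c4@3, authorship ....
After op 4 (delete): buffer="t" (len 1), cursors c1@0 c2@0 c3@0 c4@0, authorship .
After op 5 (insert('o')): buffer="oooot" (len 5), cursors c1@4 c2@4 c3@4 c4@4, authorship 1234.
Authorship (.=original, N=cursor N): 1 2 3 4 .
Index 1: author = 2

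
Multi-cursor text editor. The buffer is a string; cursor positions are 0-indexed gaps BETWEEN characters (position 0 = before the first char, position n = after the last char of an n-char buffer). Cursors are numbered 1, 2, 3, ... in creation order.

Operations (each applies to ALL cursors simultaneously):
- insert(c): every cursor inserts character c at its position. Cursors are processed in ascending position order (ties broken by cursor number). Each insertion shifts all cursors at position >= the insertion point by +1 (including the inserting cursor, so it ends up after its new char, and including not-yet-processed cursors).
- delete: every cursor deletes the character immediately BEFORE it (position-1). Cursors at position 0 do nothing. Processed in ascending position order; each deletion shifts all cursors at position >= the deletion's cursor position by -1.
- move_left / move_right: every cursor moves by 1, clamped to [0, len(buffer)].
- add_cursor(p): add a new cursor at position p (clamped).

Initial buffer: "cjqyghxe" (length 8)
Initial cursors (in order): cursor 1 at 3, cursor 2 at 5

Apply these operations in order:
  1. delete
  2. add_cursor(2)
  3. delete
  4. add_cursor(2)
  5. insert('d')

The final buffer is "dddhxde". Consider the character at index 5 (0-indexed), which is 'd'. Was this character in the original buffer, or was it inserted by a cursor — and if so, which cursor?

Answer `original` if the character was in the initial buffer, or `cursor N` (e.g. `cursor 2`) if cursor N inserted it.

After op 1 (delete): buffer="cjyhxe" (len 6), cursors c1@2 c2@3, authorship ......
After op 2 (add_cursor(2)): buffer="cjyhxe" (len 6), cursors c1@2 c3@2 c2@3, authorship ......
After op 3 (delete): buffer="hxe" (len 3), cursors c1@0 c2@0 c3@0, authorship ...
After op 4 (add_cursor(2)): buffer="hxe" (len 3), cursors c1@0 c2@0 c3@0 c4@2, authorship ...
After op 5 (insert('d')): buffer="dddhxde" (len 7), cursors c1@3 c2@3 c3@3 c4@6, authorship 123..4.
Authorship (.=original, N=cursor N): 1 2 3 . . 4 .
Index 5: author = 4

Answer: cursor 4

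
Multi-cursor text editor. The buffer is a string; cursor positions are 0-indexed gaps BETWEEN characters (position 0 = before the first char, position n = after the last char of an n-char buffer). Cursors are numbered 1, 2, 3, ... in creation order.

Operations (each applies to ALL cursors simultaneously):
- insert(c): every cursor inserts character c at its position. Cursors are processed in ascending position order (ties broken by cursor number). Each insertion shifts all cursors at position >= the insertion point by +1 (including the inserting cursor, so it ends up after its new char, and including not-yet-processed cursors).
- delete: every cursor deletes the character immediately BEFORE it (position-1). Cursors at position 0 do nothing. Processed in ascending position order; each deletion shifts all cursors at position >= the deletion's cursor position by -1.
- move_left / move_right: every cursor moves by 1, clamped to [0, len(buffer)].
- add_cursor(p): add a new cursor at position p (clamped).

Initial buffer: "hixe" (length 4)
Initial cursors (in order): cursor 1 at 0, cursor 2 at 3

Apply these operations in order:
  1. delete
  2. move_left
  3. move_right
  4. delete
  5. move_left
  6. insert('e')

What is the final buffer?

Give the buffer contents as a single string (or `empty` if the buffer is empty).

Answer: eee

Derivation:
After op 1 (delete): buffer="hie" (len 3), cursors c1@0 c2@2, authorship ...
After op 2 (move_left): buffer="hie" (len 3), cursors c1@0 c2@1, authorship ...
After op 3 (move_right): buffer="hie" (len 3), cursors c1@1 c2@2, authorship ...
After op 4 (delete): buffer="e" (len 1), cursors c1@0 c2@0, authorship .
After op 5 (move_left): buffer="e" (len 1), cursors c1@0 c2@0, authorship .
After op 6 (insert('e')): buffer="eee" (len 3), cursors c1@2 c2@2, authorship 12.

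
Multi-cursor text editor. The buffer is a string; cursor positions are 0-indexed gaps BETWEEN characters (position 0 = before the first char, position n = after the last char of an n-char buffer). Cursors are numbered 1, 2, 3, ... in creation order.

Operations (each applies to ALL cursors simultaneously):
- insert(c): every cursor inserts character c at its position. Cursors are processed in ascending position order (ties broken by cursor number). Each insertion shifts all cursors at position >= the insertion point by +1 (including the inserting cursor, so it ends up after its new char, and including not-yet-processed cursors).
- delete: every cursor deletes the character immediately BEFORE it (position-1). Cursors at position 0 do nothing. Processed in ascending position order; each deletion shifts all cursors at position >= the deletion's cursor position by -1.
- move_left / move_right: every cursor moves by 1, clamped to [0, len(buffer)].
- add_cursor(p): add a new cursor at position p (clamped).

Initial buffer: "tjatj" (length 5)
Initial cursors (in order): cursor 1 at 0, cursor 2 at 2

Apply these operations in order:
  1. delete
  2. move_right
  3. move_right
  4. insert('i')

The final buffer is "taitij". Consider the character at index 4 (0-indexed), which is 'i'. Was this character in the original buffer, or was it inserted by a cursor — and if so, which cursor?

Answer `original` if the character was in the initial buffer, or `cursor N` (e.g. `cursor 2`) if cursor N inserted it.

After op 1 (delete): buffer="tatj" (len 4), cursors c1@0 c2@1, authorship ....
After op 2 (move_right): buffer="tatj" (len 4), cursors c1@1 c2@2, authorship ....
After op 3 (move_right): buffer="tatj" (len 4), cursors c1@2 c2@3, authorship ....
After op 4 (insert('i')): buffer="taitij" (len 6), cursors c1@3 c2@5, authorship ..1.2.
Authorship (.=original, N=cursor N): . . 1 . 2 .
Index 4: author = 2

Answer: cursor 2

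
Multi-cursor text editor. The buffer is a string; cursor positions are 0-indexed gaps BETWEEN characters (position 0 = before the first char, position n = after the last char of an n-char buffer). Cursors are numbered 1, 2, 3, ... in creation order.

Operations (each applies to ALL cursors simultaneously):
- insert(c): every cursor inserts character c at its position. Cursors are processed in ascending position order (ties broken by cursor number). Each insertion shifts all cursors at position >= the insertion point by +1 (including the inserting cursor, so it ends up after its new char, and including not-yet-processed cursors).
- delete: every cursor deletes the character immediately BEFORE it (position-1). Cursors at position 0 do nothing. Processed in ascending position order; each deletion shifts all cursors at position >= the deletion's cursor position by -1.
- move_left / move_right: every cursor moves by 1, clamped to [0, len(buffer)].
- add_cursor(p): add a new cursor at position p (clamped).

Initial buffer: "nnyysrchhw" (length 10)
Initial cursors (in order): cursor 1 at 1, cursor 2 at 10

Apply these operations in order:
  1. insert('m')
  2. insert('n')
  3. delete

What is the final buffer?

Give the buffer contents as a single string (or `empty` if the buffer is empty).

Answer: nmnyysrchhwm

Derivation:
After op 1 (insert('m')): buffer="nmnyysrchhwm" (len 12), cursors c1@2 c2@12, authorship .1.........2
After op 2 (insert('n')): buffer="nmnnyysrchhwmn" (len 14), cursors c1@3 c2@14, authorship .11.........22
After op 3 (delete): buffer="nmnyysrchhwm" (len 12), cursors c1@2 c2@12, authorship .1.........2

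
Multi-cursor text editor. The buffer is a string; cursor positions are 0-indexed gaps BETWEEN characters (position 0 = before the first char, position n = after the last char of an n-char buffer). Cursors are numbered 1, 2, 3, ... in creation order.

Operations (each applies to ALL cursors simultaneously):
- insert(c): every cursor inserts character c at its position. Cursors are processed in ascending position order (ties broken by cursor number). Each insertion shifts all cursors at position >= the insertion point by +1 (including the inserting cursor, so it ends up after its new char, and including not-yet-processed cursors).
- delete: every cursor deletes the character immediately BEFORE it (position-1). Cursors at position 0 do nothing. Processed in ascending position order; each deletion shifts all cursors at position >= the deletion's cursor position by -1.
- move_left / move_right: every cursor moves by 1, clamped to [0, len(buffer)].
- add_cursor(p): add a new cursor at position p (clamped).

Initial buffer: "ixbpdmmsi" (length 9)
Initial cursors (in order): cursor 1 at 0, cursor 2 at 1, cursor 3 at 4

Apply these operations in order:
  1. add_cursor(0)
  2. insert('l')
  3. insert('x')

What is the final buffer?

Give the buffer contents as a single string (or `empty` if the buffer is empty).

Answer: llxxilxxbplxdmmsi

Derivation:
After op 1 (add_cursor(0)): buffer="ixbpdmmsi" (len 9), cursors c1@0 c4@0 c2@1 c3@4, authorship .........
After op 2 (insert('l')): buffer="llilxbpldmmsi" (len 13), cursors c1@2 c4@2 c2@4 c3@8, authorship 14.2...3.....
After op 3 (insert('x')): buffer="llxxilxxbplxdmmsi" (len 17), cursors c1@4 c4@4 c2@7 c3@12, authorship 1414.22...33.....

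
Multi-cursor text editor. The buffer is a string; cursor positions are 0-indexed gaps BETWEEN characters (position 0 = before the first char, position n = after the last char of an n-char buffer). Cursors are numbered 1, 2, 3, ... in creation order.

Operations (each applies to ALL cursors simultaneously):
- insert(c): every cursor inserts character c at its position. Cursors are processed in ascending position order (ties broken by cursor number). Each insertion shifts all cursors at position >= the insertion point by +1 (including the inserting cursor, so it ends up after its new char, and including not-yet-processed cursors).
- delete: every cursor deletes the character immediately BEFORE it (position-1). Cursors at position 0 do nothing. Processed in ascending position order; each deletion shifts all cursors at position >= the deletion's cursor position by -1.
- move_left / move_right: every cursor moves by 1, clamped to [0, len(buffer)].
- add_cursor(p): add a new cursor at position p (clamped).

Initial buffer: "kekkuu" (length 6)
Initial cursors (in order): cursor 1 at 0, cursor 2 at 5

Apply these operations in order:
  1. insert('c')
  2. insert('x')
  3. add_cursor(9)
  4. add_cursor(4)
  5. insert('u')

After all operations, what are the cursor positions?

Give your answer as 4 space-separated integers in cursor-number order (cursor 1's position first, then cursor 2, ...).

Answer: 3 13 13 6

Derivation:
After op 1 (insert('c')): buffer="ckekkucu" (len 8), cursors c1@1 c2@7, authorship 1.....2.
After op 2 (insert('x')): buffer="cxkekkucxu" (len 10), cursors c1@2 c2@9, authorship 11.....22.
After op 3 (add_cursor(9)): buffer="cxkekkucxu" (len 10), cursors c1@2 c2@9 c3@9, authorship 11.....22.
After op 4 (add_cursor(4)): buffer="cxkekkucxu" (len 10), cursors c1@2 c4@4 c2@9 c3@9, authorship 11.....22.
After op 5 (insert('u')): buffer="cxukeukkucxuuu" (len 14), cursors c1@3 c4@6 c2@13 c3@13, authorship 111..4...2223.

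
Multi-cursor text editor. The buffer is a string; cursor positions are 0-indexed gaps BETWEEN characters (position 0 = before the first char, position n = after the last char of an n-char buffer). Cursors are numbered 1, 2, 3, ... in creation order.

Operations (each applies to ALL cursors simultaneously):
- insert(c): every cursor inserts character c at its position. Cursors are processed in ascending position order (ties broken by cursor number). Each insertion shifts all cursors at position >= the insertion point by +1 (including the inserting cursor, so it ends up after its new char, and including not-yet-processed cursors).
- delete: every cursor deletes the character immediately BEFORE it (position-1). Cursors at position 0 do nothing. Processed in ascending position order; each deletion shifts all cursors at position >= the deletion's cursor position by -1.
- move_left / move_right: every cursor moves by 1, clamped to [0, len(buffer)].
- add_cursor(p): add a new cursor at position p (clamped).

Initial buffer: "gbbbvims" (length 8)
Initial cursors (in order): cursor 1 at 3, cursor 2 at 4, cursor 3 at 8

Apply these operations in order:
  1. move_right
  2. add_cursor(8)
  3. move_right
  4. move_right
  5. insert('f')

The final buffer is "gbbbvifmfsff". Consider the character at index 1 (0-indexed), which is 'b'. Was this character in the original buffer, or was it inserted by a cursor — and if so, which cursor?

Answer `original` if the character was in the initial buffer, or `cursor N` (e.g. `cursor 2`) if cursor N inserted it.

After op 1 (move_right): buffer="gbbbvims" (len 8), cursors c1@4 c2@5 c3@8, authorship ........
After op 2 (add_cursor(8)): buffer="gbbbvims" (len 8), cursors c1@4 c2@5 c3@8 c4@8, authorship ........
After op 3 (move_right): buffer="gbbbvims" (len 8), cursors c1@5 c2@6 c3@8 c4@8, authorship ........
After op 4 (move_right): buffer="gbbbvims" (len 8), cursors c1@6 c2@7 c3@8 c4@8, authorship ........
After op 5 (insert('f')): buffer="gbbbvifmfsff" (len 12), cursors c1@7 c2@9 c3@12 c4@12, authorship ......1.2.34
Authorship (.=original, N=cursor N): . . . . . . 1 . 2 . 3 4
Index 1: author = original

Answer: original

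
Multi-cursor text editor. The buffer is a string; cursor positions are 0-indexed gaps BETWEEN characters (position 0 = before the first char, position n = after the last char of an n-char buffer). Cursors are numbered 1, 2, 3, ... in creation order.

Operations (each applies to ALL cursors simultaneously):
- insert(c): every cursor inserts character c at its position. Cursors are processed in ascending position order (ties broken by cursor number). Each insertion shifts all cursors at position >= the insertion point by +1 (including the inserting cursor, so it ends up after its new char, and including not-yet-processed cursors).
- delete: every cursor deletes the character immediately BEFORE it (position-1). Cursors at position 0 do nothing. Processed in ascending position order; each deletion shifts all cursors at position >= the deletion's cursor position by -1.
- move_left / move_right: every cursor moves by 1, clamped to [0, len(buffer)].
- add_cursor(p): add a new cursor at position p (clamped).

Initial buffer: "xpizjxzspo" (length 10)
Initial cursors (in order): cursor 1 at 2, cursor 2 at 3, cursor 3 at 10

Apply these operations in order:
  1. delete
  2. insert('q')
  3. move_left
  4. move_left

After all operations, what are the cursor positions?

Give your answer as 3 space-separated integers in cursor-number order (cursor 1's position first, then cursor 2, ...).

Answer: 1 1 8

Derivation:
After op 1 (delete): buffer="xzjxzsp" (len 7), cursors c1@1 c2@1 c3@7, authorship .......
After op 2 (insert('q')): buffer="xqqzjxzspq" (len 10), cursors c1@3 c2@3 c3@10, authorship .12......3
After op 3 (move_left): buffer="xqqzjxzspq" (len 10), cursors c1@2 c2@2 c3@9, authorship .12......3
After op 4 (move_left): buffer="xqqzjxzspq" (len 10), cursors c1@1 c2@1 c3@8, authorship .12......3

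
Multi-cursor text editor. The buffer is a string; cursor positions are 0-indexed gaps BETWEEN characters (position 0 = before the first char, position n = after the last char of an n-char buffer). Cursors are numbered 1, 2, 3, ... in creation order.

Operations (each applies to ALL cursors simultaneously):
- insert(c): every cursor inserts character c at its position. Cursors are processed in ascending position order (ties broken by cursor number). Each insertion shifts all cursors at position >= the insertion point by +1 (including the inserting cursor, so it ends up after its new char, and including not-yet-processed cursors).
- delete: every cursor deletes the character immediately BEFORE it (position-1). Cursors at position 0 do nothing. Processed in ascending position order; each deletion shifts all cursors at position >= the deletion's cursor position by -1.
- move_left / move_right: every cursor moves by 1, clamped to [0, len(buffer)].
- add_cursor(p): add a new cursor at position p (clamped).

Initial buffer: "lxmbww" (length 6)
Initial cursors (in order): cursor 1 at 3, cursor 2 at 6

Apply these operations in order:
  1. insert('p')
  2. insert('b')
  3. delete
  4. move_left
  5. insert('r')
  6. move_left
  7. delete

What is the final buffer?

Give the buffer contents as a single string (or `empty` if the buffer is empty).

Answer: lxrpbwrp

Derivation:
After op 1 (insert('p')): buffer="lxmpbwwp" (len 8), cursors c1@4 c2@8, authorship ...1...2
After op 2 (insert('b')): buffer="lxmpbbwwpb" (len 10), cursors c1@5 c2@10, authorship ...11...22
After op 3 (delete): buffer="lxmpbwwp" (len 8), cursors c1@4 c2@8, authorship ...1...2
After op 4 (move_left): buffer="lxmpbwwp" (len 8), cursors c1@3 c2@7, authorship ...1...2
After op 5 (insert('r')): buffer="lxmrpbwwrp" (len 10), cursors c1@4 c2@9, authorship ...11...22
After op 6 (move_left): buffer="lxmrpbwwrp" (len 10), cursors c1@3 c2@8, authorship ...11...22
After op 7 (delete): buffer="lxrpbwrp" (len 8), cursors c1@2 c2@6, authorship ..11..22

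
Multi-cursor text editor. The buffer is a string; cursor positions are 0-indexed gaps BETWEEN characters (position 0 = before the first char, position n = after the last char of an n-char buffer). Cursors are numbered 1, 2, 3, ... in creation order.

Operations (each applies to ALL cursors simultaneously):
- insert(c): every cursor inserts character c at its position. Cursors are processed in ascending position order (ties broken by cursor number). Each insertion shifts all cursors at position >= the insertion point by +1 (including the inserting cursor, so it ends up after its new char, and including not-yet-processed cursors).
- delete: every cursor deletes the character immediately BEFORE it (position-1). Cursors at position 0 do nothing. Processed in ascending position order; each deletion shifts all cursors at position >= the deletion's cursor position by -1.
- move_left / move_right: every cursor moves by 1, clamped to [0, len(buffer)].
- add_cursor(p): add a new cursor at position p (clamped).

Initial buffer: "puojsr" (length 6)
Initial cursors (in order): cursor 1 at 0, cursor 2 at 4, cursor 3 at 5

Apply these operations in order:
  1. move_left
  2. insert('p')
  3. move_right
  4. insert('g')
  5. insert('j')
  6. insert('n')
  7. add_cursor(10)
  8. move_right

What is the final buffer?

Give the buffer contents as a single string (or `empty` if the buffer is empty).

After op 1 (move_left): buffer="puojsr" (len 6), cursors c1@0 c2@3 c3@4, authorship ......
After op 2 (insert('p')): buffer="ppuopjpsr" (len 9), cursors c1@1 c2@5 c3@7, authorship 1...2.3..
After op 3 (move_right): buffer="ppuopjpsr" (len 9), cursors c1@2 c2@6 c3@8, authorship 1...2.3..
After op 4 (insert('g')): buffer="ppguopjgpsgr" (len 12), cursors c1@3 c2@8 c3@11, authorship 1.1..2.23.3.
After op 5 (insert('j')): buffer="ppgjuopjgjpsgjr" (len 15), cursors c1@4 c2@10 c3@14, authorship 1.11..2.223.33.
After op 6 (insert('n')): buffer="ppgjnuopjgjnpsgjnr" (len 18), cursors c1@5 c2@12 c3@17, authorship 1.111..2.2223.333.
After op 7 (add_cursor(10)): buffer="ppgjnuopjgjnpsgjnr" (len 18), cursors c1@5 c4@10 c2@12 c3@17, authorship 1.111..2.2223.333.
After op 8 (move_right): buffer="ppgjnuopjgjnpsgjnr" (len 18), cursors c1@6 c4@11 c2@13 c3@18, authorship 1.111..2.2223.333.

Answer: ppgjnuopjgjnpsgjnr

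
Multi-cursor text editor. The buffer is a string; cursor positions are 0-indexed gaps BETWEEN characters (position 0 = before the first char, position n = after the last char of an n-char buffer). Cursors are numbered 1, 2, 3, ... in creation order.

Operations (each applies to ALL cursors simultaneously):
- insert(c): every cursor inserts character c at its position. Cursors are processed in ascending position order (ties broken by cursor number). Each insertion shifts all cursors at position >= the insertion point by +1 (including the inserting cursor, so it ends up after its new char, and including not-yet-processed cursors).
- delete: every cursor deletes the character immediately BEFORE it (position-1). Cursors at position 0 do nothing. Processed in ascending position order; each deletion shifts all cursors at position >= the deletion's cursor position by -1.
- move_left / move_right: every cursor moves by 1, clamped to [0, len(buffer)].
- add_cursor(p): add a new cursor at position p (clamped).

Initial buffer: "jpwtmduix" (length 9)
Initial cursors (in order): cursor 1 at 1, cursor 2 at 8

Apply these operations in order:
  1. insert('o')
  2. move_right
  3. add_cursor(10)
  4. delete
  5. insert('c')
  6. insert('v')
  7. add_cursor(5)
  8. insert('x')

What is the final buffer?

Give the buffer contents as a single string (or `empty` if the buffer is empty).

After op 1 (insert('o')): buffer="jopwtmduiox" (len 11), cursors c1@2 c2@10, authorship .1.......2.
After op 2 (move_right): buffer="jopwtmduiox" (len 11), cursors c1@3 c2@11, authorship .1.......2.
After op 3 (add_cursor(10)): buffer="jopwtmduiox" (len 11), cursors c1@3 c3@10 c2@11, authorship .1.......2.
After op 4 (delete): buffer="jowtmdui" (len 8), cursors c1@2 c2@8 c3@8, authorship .1......
After op 5 (insert('c')): buffer="jocwtmduicc" (len 11), cursors c1@3 c2@11 c3@11, authorship .11......23
After op 6 (insert('v')): buffer="jocvwtmduiccvv" (len 14), cursors c1@4 c2@14 c3@14, authorship .111......2323
After op 7 (add_cursor(5)): buffer="jocvwtmduiccvv" (len 14), cursors c1@4 c4@5 c2@14 c3@14, authorship .111......2323
After op 8 (insert('x')): buffer="jocvxwxtmduiccvvxx" (len 18), cursors c1@5 c4@7 c2@18 c3@18, authorship .1111.4.....232323

Answer: jocvxwxtmduiccvvxx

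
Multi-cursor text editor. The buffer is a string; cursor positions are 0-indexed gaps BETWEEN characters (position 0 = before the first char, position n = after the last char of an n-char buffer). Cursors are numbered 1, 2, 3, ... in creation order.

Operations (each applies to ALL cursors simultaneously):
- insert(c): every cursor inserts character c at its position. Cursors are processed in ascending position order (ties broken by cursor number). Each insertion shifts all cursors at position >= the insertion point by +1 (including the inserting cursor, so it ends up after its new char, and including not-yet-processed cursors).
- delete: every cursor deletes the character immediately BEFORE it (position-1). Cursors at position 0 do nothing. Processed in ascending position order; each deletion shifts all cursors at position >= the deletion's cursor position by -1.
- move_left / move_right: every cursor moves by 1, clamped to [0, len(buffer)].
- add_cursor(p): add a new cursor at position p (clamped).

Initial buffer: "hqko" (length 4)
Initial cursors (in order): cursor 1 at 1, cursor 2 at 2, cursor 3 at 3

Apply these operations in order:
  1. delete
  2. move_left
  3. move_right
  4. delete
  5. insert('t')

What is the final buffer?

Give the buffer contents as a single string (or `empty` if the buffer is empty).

Answer: ttt

Derivation:
After op 1 (delete): buffer="o" (len 1), cursors c1@0 c2@0 c3@0, authorship .
After op 2 (move_left): buffer="o" (len 1), cursors c1@0 c2@0 c3@0, authorship .
After op 3 (move_right): buffer="o" (len 1), cursors c1@1 c2@1 c3@1, authorship .
After op 4 (delete): buffer="" (len 0), cursors c1@0 c2@0 c3@0, authorship 
After op 5 (insert('t')): buffer="ttt" (len 3), cursors c1@3 c2@3 c3@3, authorship 123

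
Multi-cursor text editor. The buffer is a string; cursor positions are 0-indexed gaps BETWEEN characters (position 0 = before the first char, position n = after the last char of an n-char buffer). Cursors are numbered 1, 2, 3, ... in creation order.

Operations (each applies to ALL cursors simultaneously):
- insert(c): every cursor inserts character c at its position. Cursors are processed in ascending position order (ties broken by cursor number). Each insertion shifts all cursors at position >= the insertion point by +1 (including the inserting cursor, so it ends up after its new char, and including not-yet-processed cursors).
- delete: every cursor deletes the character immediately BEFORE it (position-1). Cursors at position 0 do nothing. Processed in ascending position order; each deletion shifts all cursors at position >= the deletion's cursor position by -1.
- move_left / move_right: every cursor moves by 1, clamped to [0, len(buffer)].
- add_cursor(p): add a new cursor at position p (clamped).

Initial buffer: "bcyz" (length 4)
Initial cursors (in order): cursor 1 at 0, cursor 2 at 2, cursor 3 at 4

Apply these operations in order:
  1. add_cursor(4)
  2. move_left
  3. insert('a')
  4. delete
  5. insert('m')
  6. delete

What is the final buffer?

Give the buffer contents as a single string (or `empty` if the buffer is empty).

After op 1 (add_cursor(4)): buffer="bcyz" (len 4), cursors c1@0 c2@2 c3@4 c4@4, authorship ....
After op 2 (move_left): buffer="bcyz" (len 4), cursors c1@0 c2@1 c3@3 c4@3, authorship ....
After op 3 (insert('a')): buffer="abacyaaz" (len 8), cursors c1@1 c2@3 c3@7 c4@7, authorship 1.2..34.
After op 4 (delete): buffer="bcyz" (len 4), cursors c1@0 c2@1 c3@3 c4@3, authorship ....
After op 5 (insert('m')): buffer="mbmcymmz" (len 8), cursors c1@1 c2@3 c3@7 c4@7, authorship 1.2..34.
After op 6 (delete): buffer="bcyz" (len 4), cursors c1@0 c2@1 c3@3 c4@3, authorship ....

Answer: bcyz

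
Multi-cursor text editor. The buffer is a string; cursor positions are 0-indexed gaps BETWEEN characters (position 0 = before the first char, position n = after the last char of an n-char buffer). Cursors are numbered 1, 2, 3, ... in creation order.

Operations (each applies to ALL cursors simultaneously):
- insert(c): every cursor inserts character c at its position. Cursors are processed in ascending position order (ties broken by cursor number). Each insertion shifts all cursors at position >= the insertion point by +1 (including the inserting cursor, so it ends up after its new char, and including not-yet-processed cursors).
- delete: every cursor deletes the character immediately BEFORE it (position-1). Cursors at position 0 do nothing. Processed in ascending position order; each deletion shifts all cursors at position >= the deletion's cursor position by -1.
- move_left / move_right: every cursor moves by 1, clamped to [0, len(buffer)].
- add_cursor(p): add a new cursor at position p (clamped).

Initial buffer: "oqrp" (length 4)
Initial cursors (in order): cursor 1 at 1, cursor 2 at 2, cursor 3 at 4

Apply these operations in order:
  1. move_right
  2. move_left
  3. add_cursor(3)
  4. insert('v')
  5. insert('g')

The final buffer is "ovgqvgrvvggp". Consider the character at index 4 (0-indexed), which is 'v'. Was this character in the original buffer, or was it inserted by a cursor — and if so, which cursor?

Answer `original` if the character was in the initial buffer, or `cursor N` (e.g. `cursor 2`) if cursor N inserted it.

Answer: cursor 2

Derivation:
After op 1 (move_right): buffer="oqrp" (len 4), cursors c1@2 c2@3 c3@4, authorship ....
After op 2 (move_left): buffer="oqrp" (len 4), cursors c1@1 c2@2 c3@3, authorship ....
After op 3 (add_cursor(3)): buffer="oqrp" (len 4), cursors c1@1 c2@2 c3@3 c4@3, authorship ....
After op 4 (insert('v')): buffer="ovqvrvvp" (len 8), cursors c1@2 c2@4 c3@7 c4@7, authorship .1.2.34.
After op 5 (insert('g')): buffer="ovgqvgrvvggp" (len 12), cursors c1@3 c2@6 c3@11 c4@11, authorship .11.22.3434.
Authorship (.=original, N=cursor N): . 1 1 . 2 2 . 3 4 3 4 .
Index 4: author = 2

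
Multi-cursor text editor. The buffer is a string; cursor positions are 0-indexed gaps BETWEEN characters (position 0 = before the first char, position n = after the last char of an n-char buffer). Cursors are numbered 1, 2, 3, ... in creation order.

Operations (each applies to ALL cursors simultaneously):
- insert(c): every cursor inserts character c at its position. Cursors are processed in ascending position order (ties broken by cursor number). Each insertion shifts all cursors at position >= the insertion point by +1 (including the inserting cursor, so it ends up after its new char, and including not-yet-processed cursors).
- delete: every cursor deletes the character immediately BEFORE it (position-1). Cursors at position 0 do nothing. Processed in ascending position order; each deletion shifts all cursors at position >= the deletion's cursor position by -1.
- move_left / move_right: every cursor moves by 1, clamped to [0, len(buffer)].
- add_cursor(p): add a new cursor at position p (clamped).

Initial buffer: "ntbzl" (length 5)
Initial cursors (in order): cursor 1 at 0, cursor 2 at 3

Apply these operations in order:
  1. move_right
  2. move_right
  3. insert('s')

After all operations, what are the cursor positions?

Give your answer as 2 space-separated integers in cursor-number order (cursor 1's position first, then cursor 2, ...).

Answer: 3 7

Derivation:
After op 1 (move_right): buffer="ntbzl" (len 5), cursors c1@1 c2@4, authorship .....
After op 2 (move_right): buffer="ntbzl" (len 5), cursors c1@2 c2@5, authorship .....
After op 3 (insert('s')): buffer="ntsbzls" (len 7), cursors c1@3 c2@7, authorship ..1...2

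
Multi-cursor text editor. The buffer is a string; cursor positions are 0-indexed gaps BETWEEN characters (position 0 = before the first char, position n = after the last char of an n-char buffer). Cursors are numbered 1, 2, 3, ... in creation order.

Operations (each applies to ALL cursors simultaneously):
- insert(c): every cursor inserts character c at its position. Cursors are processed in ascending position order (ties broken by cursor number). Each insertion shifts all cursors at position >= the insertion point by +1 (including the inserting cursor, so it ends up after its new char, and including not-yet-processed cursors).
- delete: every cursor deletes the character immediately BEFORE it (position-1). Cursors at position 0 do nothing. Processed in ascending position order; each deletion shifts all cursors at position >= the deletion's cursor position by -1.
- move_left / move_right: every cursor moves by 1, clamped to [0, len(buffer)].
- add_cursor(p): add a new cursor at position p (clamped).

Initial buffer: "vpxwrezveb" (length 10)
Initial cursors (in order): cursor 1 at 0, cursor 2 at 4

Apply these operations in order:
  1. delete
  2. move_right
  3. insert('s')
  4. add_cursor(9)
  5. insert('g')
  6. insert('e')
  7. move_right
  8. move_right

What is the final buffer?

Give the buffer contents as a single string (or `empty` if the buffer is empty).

Answer: vsgepxrsgeezvgeeb

Derivation:
After op 1 (delete): buffer="vpxrezveb" (len 9), cursors c1@0 c2@3, authorship .........
After op 2 (move_right): buffer="vpxrezveb" (len 9), cursors c1@1 c2@4, authorship .........
After op 3 (insert('s')): buffer="vspxrsezveb" (len 11), cursors c1@2 c2@6, authorship .1...2.....
After op 4 (add_cursor(9)): buffer="vspxrsezveb" (len 11), cursors c1@2 c2@6 c3@9, authorship .1...2.....
After op 5 (insert('g')): buffer="vsgpxrsgezvgeb" (len 14), cursors c1@3 c2@8 c3@12, authorship .11...22...3..
After op 6 (insert('e')): buffer="vsgepxrsgeezvgeeb" (len 17), cursors c1@4 c2@10 c3@15, authorship .111...222...33..
After op 7 (move_right): buffer="vsgepxrsgeezvgeeb" (len 17), cursors c1@5 c2@11 c3@16, authorship .111...222...33..
After op 8 (move_right): buffer="vsgepxrsgeezvgeeb" (len 17), cursors c1@6 c2@12 c3@17, authorship .111...222...33..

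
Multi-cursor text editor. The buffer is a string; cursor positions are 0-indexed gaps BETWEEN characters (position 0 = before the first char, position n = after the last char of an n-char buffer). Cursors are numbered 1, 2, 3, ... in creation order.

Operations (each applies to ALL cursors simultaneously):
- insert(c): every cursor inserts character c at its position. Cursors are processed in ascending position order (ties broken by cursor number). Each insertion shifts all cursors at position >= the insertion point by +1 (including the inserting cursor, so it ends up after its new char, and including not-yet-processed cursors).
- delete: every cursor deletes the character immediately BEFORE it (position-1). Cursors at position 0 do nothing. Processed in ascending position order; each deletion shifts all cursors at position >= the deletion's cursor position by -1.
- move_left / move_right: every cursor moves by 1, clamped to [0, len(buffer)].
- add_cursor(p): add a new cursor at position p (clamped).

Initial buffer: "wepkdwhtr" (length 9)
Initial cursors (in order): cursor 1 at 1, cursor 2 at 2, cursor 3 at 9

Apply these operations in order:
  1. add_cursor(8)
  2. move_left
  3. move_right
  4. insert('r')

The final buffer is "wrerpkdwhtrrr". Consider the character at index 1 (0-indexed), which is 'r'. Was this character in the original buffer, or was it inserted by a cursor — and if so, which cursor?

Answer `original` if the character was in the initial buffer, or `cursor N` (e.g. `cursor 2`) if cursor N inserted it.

Answer: cursor 1

Derivation:
After op 1 (add_cursor(8)): buffer="wepkdwhtr" (len 9), cursors c1@1 c2@2 c4@8 c3@9, authorship .........
After op 2 (move_left): buffer="wepkdwhtr" (len 9), cursors c1@0 c2@1 c4@7 c3@8, authorship .........
After op 3 (move_right): buffer="wepkdwhtr" (len 9), cursors c1@1 c2@2 c4@8 c3@9, authorship .........
After op 4 (insert('r')): buffer="wrerpkdwhtrrr" (len 13), cursors c1@2 c2@4 c4@11 c3@13, authorship .1.2......4.3
Authorship (.=original, N=cursor N): . 1 . 2 . . . . . . 4 . 3
Index 1: author = 1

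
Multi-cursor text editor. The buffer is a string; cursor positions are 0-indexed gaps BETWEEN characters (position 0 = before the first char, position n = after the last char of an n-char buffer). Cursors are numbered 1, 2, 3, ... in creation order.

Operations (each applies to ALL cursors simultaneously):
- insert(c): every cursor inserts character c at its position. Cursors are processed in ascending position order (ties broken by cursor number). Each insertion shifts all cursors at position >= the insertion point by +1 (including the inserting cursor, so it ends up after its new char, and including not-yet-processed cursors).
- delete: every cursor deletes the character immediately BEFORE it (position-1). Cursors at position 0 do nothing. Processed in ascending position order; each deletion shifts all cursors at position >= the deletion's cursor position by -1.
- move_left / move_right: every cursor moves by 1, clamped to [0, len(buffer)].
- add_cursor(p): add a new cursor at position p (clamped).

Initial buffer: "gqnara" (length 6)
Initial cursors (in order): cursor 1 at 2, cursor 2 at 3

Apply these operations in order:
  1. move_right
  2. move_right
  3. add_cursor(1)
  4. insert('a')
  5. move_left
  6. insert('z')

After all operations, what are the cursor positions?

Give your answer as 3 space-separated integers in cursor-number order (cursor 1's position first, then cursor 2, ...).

After op 1 (move_right): buffer="gqnara" (len 6), cursors c1@3 c2@4, authorship ......
After op 2 (move_right): buffer="gqnara" (len 6), cursors c1@4 c2@5, authorship ......
After op 3 (add_cursor(1)): buffer="gqnara" (len 6), cursors c3@1 c1@4 c2@5, authorship ......
After op 4 (insert('a')): buffer="gaqnaaraa" (len 9), cursors c3@2 c1@6 c2@8, authorship .3...1.2.
After op 5 (move_left): buffer="gaqnaaraa" (len 9), cursors c3@1 c1@5 c2@7, authorship .3...1.2.
After op 6 (insert('z')): buffer="gzaqnazarzaa" (len 12), cursors c3@2 c1@7 c2@10, authorship .33...11.22.

Answer: 7 10 2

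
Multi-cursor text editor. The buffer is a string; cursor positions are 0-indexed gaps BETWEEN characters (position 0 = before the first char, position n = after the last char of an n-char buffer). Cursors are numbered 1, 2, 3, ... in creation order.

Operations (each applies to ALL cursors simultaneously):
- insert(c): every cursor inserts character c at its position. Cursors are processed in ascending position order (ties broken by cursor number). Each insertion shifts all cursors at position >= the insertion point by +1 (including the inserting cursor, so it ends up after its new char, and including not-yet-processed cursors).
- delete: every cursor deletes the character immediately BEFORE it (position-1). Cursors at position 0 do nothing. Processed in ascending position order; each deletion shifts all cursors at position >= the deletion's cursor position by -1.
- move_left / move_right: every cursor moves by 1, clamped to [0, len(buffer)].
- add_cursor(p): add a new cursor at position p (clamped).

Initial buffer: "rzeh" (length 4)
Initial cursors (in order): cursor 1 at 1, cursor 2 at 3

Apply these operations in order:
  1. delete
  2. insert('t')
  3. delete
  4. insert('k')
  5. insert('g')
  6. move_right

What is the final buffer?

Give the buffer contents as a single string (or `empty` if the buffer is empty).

After op 1 (delete): buffer="zh" (len 2), cursors c1@0 c2@1, authorship ..
After op 2 (insert('t')): buffer="tzth" (len 4), cursors c1@1 c2@3, authorship 1.2.
After op 3 (delete): buffer="zh" (len 2), cursors c1@0 c2@1, authorship ..
After op 4 (insert('k')): buffer="kzkh" (len 4), cursors c1@1 c2@3, authorship 1.2.
After op 5 (insert('g')): buffer="kgzkgh" (len 6), cursors c1@2 c2@5, authorship 11.22.
After op 6 (move_right): buffer="kgzkgh" (len 6), cursors c1@3 c2@6, authorship 11.22.

Answer: kgzkgh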